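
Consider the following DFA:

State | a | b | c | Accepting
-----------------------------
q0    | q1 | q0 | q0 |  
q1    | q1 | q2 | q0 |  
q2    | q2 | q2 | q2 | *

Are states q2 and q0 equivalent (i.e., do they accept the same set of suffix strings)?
Try the suffix ε (the empty string).
From q2: q2 — accepting.
From q0: q0 — not accepting.
The two states disagree on this suffix, so they are not equivalent.

Final answer: No. Distinguishing string: ε (the empty string) - accepted from q2 but not from q0.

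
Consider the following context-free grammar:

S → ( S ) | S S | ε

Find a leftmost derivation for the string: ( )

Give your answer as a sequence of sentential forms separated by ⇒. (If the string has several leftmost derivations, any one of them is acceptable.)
Start with S.
Step 1: the leftmost non-terminal is S; apply S → ( S ):  ( S )
Step 2: the leftmost non-terminal is S; apply S → ε:  ( )

Final answer: S ⇒ ( S ) ⇒ ( )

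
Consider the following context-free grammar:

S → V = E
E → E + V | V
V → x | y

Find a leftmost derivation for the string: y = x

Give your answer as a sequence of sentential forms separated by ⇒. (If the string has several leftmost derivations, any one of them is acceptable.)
Start with S.
Step 1: the leftmost non-terminal is S; apply S → V = E:  V = E
Step 2: the leftmost non-terminal is V; apply V → y:  y = E
Step 3: the leftmost non-terminal is E; apply E → V:  y = V
Step 4: the leftmost non-terminal is V; apply V → x:  y = x

Final answer: S ⇒ V = E ⇒ y = E ⇒ y = V ⇒ y = x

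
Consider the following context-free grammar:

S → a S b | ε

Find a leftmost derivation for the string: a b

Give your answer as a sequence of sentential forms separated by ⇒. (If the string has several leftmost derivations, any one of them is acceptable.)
Start with S.
Step 1: the leftmost non-terminal is S; apply S → a S b:  a S b
Step 2: the leftmost non-terminal is S; apply S → ε:  a b

Final answer: S ⇒ a S b ⇒ a b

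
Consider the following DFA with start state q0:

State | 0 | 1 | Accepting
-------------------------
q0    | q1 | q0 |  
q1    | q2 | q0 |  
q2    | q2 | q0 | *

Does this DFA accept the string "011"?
Start in q0.
Read '0': q0 → q1
Read '1': q1 → q0
Read '1': q0 → q0
Final state q0 is not accepting, so the string is rejected.

Final answer: No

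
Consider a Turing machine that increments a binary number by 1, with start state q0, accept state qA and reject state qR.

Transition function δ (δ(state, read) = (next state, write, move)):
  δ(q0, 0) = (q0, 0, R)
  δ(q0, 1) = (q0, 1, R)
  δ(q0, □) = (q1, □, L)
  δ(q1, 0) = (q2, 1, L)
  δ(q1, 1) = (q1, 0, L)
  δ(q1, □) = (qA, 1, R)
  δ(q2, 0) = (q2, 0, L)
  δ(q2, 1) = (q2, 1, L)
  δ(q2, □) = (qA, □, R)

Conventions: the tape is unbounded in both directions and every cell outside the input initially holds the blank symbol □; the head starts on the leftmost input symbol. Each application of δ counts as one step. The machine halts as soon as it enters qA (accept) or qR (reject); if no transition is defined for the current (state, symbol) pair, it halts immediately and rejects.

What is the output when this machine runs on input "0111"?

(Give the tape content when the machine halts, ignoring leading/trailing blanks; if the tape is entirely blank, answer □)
Step 0: [q0]0111 (head at position 0)
Step 1: δ(q0, 0) = (q0, 0, R)  ⊢  0[q0]111 (head at position 1)
Step 2: δ(q0, 1) = (q0, 1, R)  ⊢  01[q0]11 (head at position 2)
Step 3: δ(q0, 1) = (q0, 1, R)  ⊢  011[q0]1 (head at position 3)
Step 4: δ(q0, 1) = (q0, 1, R)  ⊢  0111[q0]□ (head at position 4)
Step 5: δ(q0, □) = (q1, □, L)  ⊢  011[q1]1□ (head at position 3)
Step 6: δ(q1, 1) = (q1, 0, L)  ⊢  01[q1]10□ (head at position 2)
Step 7: δ(q1, 1) = (q1, 0, L)  ⊢  0[q1]100□ (head at position 1)
Step 8: δ(q1, 1) = (q1, 0, L)  ⊢  [q1]0000□ (head at position 0)
Step 9: δ(q1, 0) = (q2, 1, L)  ⊢  [q2]□1000□ (head at position -1)
Step 10: δ(q2, □) = (qA, □, R)  ⊢  □[qA]1000□ (head at position 0)
The machine is in qA, so it halts and accepts.
Tape content when halted (ignoring surrounding blanks): 1000

Final answer: Output: 1000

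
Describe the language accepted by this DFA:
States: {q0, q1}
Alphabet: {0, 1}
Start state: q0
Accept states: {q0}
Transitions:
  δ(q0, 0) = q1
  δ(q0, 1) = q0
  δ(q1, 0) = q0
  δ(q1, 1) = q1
Analyzing the DFA structure:
Start state: q0
Accept states: {q0}
Interpreting what each state remembers (checking against the transitions):
  q0: an even number of 0s has been read so far
  q1: an odd number of 0s has been read so far
  δ(q0, 0): in q0 (an even number of 0s has been read so far), after reading 0 we have: an odd number of 0s has been read so far → q1
  δ(q0, 1): in q0 (an even number of 0s has been read so far), after reading 1 we have: an even number of 0s has been read so far → q0
  δ(q1, 0): in q1 (an odd number of 0s has been read so far), after reading 0 we have: an even number of 0s has been read so far → q0
  δ(q1, 1): in q1 (an odd number of 0s has been read so far), after reading 1 we have: an odd number of 0s has been read so far → q1
A string is accepted iff it ends in {q0}, i.e. an even number of 0s has been read so far.
Language: All binary strings with an even number of 0s

Final answer: All binary strings with an even number of 0s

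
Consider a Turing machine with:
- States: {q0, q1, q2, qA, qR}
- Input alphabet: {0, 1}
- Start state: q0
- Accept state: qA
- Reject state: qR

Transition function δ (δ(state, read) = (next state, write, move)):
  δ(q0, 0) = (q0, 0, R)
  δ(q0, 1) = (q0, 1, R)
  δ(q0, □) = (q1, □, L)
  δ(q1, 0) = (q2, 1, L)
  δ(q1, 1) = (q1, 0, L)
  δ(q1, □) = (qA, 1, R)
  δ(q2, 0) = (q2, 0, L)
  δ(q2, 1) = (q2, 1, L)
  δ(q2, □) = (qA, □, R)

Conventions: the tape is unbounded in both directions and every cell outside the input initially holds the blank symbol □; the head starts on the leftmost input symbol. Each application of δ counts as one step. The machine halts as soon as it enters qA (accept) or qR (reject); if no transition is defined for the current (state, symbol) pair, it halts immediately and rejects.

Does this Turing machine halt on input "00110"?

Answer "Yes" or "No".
Step 0: [q0]00110 (head at position 0)
Step 1: δ(q0, 0) = (q0, 0, R)  ⊢  0[q0]0110 (head at position 1)
Step 2: δ(q0, 0) = (q0, 0, R)  ⊢  00[q0]110 (head at position 2)
Step 3: δ(q0, 1) = (q0, 1, R)  ⊢  001[q0]10 (head at position 3)
Step 4: δ(q0, 1) = (q0, 1, R)  ⊢  0011[q0]0 (head at position 4)
Step 5: δ(q0, 0) = (q0, 0, R)  ⊢  00110[q0]□ (head at position 5)
Step 6: δ(q0, □) = (q1, □, L)  ⊢  0011[q1]0□ (head at position 4)
Step 7: δ(q1, 0) = (q2, 1, L)  ⊢  001[q2]11□ (head at position 3)
Step 8: δ(q2, 1) = (q2, 1, L)  ⊢  00[q2]111□ (head at position 2)
Step 9: δ(q2, 1) = (q2, 1, L)  ⊢  0[q2]0111□ (head at position 1)
Step 10: δ(q2, 0) = (q2, 0, L)  ⊢  [q2]00111□ (head at position 0)
Step 11: δ(q2, 0) = (q2, 0, L)  ⊢  [q2]□00111□ (head at position -1)
Step 12: δ(q2, □) = (qA, □, R)  ⊢  □[qA]00111□ (head at position 0)
The machine is in qA, so it halts and accepts.
It halts after 12 steps.

Final answer: Yes - halts after 12 steps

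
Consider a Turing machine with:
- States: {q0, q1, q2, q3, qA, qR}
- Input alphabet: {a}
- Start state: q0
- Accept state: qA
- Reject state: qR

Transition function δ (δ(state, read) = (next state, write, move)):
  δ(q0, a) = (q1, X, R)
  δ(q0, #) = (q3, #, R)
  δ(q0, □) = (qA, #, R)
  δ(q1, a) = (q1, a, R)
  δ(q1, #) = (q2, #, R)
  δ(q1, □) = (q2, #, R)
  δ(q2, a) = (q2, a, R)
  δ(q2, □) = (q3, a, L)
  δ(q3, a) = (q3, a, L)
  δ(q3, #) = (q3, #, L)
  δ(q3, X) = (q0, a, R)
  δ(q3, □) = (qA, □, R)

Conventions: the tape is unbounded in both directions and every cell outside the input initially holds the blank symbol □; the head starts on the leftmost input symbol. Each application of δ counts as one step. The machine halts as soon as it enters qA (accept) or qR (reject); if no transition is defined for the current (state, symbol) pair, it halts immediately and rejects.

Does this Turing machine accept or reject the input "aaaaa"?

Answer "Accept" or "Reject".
Trace (configuration after each step, as tape_left[state]tape_right with head position):
Step 0: [q0]aaaaa (head at position 0)
Step 1: X[q1]aaaa (head 1)
Step 2: Xa[q1]aaa (head 2)
Step 3: Xaa[q1]aa (head 3)
Step 4: Xaaa[q1]a (head 4)
Step 5: Xaaaa[q1]□ (head 5)
Step 6: Xaaaa#[q2]□ (head 6)
Step 7: Xaaaa[q3]#a (head 5)
Step 8: Xaaa[q3]a#a (head 4)
Step 9: Xaa[q3]aa#a (head 3)
Step 10: Xa[q3]aaa#a (head 2)
Step 11: X[q3]aaaa#a (head 1)
Step 12: [q3]Xaaaa#a (head 0)
Step 13: a[q0]aaaa#a (head 1)
Step 14: aX[q1]aaa#a (head 2)
Step 15: aXa[q1]aa#a (head 3)
Step 16: aXaa[q1]a#a (head 4)
Step 17: aXaaa[q1]#a (head 5)
Step 18: aXaaa#[q2]a (head 6)
Step 19: aXaaa#a[q2]□ (head 7)
Step 20: aXaaa#[q3]aa (head 6)
Step 21: aXaaa[q3]#aa (head 5)
Step 22: aXaa[q3]a#aa (head 4)
Step 23: aXa[q3]aa#aa (head 3)
Step 24: aX[q3]aaa#aa (head 2)
Step 25: a[q3]Xaaa#aa (head 1)
Step 26: aa[q0]aaa#aa (head 2)
Step 27: aaX[q1]aa#aa (head 3)
Step 28: aaXa[q1]a#aa (head 4)
Step 29: aaXaa[q1]#aa (head 5)
Step 30: aaXaa#[q2]aa (head 6)
Step 31: aaXaa#a[q2]a (head 7)
Step 32: aaXaa#aa[q2]□ (head 8)
Step 33: aaXaa#a[q3]aa (head 7)
Step 34: aaXaa#[q3]aaa (head 6)
Step 35: aaXaa[q3]#aaa (head 5)
Step 36: aaXa[q3]a#aaa (head 4)
Step 37: aaX[q3]aa#aaa (head 3)
Step 38: aa[q3]Xaa#aaa (head 2)
Step 39: aaa[q0]aa#aaa (head 3)
Step 40: aaaX[q1]a#aaa (head 4)
Step 41: aaaXa[q1]#aaa (head 5)
Step 42: aaaXa#[q2]aaa (head 6)
Step 43: aaaXa#a[q2]aa (head 7)
Step 44: aaaXa#aa[q2]a (head 8)
Step 45: aaaXa#aaa[q2]□ (head 9)
Step 46: aaaXa#aa[q3]aa (head 8)
Step 47: aaaXa#a[q3]aaa (head 7)
Step 48: aaaXa#[q3]aaaa (head 6)
Step 49: aaaXa[q3]#aaaa (head 5)
Step 50: aaaX[q3]a#aaaa (head 4)
Step 51: aaa[q3]Xa#aaaa (head 3)
Step 52: aaaa[q0]a#aaaa (head 4)
Step 53: aaaaX[q1]#aaaa (head 5)
Step 54: aaaaX#[q2]aaaa (head 6)
Step 55: aaaaX#a[q2]aaa (head 7)
Step 56: aaaaX#aa[q2]aa (head 8)
Step 57: aaaaX#aaa[q2]a (head 9)
Step 58: aaaaX#aaaa[q2]□ (head 10)
Step 59: aaaaX#aaa[q3]aa (head 9)
Step 60: aaaaX#aa[q3]aaa (head 8)
Step 61: aaaaX#a[q3]aaaa (head 7)
Step 62: aaaaX#[q3]aaaaa (head 6)
Step 63: aaaaX[q3]#aaaaa (head 5)
Step 64: aaaa[q3]X#aaaaa (head 4)
Step 65: aaaaa[q0]#aaaaa (head 5)
Step 66: aaaaa#[q3]aaaaa (head 6)
Step 67: aaaaa[q3]#aaaaa (head 5)
Step 68: aaaa[q3]a#aaaaa (head 4)
Step 69: aaa[q3]aa#aaaaa (head 3)
Step 70: aa[q3]aaa#aaaaa (head 2)
Step 71: a[q3]aaaa#aaaaa (head 1)
Step 72: [q3]aaaaa#aaaaa (head 0)
Step 73: [q3]□aaaaa#aaaaa (head -1)
Step 74: □[qA]aaaaa#aaaaa (head 0)
The machine is in qA, so it halts and accepts.

Final answer: Accept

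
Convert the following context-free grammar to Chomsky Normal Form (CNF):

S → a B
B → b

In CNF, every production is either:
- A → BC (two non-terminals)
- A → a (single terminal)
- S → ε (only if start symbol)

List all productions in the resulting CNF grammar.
The grammar has no ε-productions or unit productions to eliminate.
S → a B has terminal a in a right-hand side of length ≥ 2: introduce T_a → a and use T_a in place of a.
B → b is already in CNF (single terminal) – keep it.
S → a B becomes S → T_a B.
Resulting CNF grammar (3 productions): T_a → a; B → b; S → T_a B

Final answer: T_a → a; B → b; S → T_a B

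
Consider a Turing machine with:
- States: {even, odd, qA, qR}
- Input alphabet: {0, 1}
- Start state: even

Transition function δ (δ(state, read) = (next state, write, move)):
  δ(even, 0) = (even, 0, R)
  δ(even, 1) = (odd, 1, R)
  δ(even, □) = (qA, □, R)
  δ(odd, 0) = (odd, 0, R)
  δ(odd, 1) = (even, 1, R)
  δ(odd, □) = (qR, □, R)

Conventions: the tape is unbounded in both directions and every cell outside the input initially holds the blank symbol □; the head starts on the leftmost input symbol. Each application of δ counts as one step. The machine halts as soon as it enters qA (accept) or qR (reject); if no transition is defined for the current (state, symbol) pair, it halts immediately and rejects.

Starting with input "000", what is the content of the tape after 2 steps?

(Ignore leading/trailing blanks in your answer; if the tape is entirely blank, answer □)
Step 0: [even]000 (head at position 0)
Step 1: δ(even, 0) = (even, 0, R)  ⊢  0[even]00 (head at position 1)
Step 2: δ(even, 0) = (even, 0, R)  ⊢  00[even]0 (head at position 2)
Tape after 2 steps (ignoring surrounding blanks): 000

Final answer: Tape: 000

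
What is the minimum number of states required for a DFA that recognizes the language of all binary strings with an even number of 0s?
Language: binary strings with an even number of 0s
Lower bound (Myhill–Nerode): the prefixes ε, 0 are pairwise distinguishable:
  ε vs 0: suffix ε distinguishes them (ε has zero 0s (accepted), 0 has one 0 (rejected))
So any DFA needs at least 2 states.
Upper bound: a DFA with 2 states exists (one state per class above).
Minimum states: 2

Final answer: 2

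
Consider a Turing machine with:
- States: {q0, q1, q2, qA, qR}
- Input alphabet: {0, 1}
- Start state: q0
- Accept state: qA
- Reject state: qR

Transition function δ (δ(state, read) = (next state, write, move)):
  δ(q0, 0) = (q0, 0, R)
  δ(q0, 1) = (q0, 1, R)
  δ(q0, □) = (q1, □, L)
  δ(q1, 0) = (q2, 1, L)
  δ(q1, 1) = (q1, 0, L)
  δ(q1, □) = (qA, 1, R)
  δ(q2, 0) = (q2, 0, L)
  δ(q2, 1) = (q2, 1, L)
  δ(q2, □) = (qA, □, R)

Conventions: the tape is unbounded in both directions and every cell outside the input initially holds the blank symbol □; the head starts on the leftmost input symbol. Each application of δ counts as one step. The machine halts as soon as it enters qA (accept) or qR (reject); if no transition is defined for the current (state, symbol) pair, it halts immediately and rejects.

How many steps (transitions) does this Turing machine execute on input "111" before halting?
Step 0: [q0]111 (head at position 0)
Step 1: δ(q0, 1) = (q0, 1, R)  ⊢  1[q0]11 (head at position 1)
Step 2: δ(q0, 1) = (q0, 1, R)  ⊢  11[q0]1 (head at position 2)
Step 3: δ(q0, 1) = (q0, 1, R)  ⊢  111[q0]□ (head at position 3)
Step 4: δ(q0, □) = (q1, □, L)  ⊢  11[q1]1□ (head at position 2)
Step 5: δ(q1, 1) = (q1, 0, L)  ⊢  1[q1]10□ (head at position 1)
Step 6: δ(q1, 1) = (q1, 0, L)  ⊢  [q1]100□ (head at position 0)
Step 7: δ(q1, 1) = (q1, 0, L)  ⊢  [q1]□000□ (head at position -1)
Step 8: δ(q1, □) = (qA, 1, R)  ⊢  1[qA]000□ (head at position 0)
The machine is in qA, so it halts and accepts.
Number of transitions executed: 8.

Final answer: 8 steps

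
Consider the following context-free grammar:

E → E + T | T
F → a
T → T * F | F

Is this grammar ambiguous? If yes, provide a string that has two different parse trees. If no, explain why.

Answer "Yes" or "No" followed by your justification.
This is the standard stratified expression grammar: '+' is introduced only by the left-recursive rule E → E + T and '*' only by the left-recursive rule T → T * F, with F → a. For any string, the last '+' must be the one produced at the root E (everything after it is a T containing no '+'), and likewise within each T the last '*' is produced at its root. This fixes the parse tree uniquely (left-associative, '*' binding tighter than '+'), so every string has exactly one parse tree.

Final answer: No - the grammar is unambiguous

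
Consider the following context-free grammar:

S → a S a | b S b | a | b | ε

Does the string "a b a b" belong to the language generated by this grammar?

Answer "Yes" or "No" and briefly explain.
Every production places the same symbol at both ends (or yields a single symbol / ε), so every derived string is a palindrome. a b a b reversed is b a b a ≠ a b a b, so it is not a palindrome and cannot be derived (already the first step fails: the string starts with a but ends with b, so neither S → a S a nor S → b S b fits).

Final answer: No - no valid derivation exists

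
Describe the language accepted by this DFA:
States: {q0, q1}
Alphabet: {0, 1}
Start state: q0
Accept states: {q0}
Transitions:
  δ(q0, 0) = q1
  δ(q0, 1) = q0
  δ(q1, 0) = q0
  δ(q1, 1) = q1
Analyzing the DFA structure:
Start state: q0
Accept states: {q0}
Interpreting what each state remembers (checking against the transitions):
  q0: an even number of 0s has been read so far
  q1: an odd number of 0s has been read so far
  δ(q0, 0): in q0 (an even number of 0s has been read so far), after reading 0 we have: an odd number of 0s has been read so far → q1
  δ(q0, 1): in q0 (an even number of 0s has been read so far), after reading 1 we have: an even number of 0s has been read so far → q0
  δ(q1, 0): in q1 (an odd number of 0s has been read so far), after reading 0 we have: an even number of 0s has been read so far → q0
  δ(q1, 1): in q1 (an odd number of 0s has been read so far), after reading 1 we have: an odd number of 0s has been read so far → q1
A string is accepted iff it ends in {q0}, i.e. an even number of 0s has been read so far.
Language: All binary strings with an even number of 0s

Final answer: All binary strings with an even number of 0s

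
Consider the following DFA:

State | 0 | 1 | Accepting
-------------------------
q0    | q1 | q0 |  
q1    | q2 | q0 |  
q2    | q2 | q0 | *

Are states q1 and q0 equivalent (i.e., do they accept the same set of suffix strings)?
Try the suffix "0".
From q1: q1 → q2 — accepting.
From q0: q0 → q1 — not accepting.
The two states disagree on this suffix, so they are not equivalent.

Final answer: No. Distinguishing string: "0" - accepted from q1 but not from q0.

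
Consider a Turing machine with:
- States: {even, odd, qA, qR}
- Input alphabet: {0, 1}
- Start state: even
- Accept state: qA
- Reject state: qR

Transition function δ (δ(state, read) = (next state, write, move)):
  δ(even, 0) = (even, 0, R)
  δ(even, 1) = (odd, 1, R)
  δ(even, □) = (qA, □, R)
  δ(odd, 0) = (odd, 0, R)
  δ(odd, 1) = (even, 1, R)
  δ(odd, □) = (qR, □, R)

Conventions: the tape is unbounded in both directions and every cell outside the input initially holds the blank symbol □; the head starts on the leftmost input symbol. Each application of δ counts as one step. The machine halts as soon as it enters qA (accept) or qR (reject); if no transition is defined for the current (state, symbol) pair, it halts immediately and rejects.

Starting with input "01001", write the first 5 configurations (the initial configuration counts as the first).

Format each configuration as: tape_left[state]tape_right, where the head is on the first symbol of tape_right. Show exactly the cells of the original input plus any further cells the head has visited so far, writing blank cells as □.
Step 0: [even]01001 (head at position 0)
Step 1: δ(even, 0) = (even, 0, R)  ⊢  0[even]1001 (head at position 1)
Step 2: δ(even, 1) = (odd, 1, R)  ⊢  01[odd]001 (head at position 2)
Step 3: δ(odd, 0) = (odd, 0, R)  ⊢  010[odd]01 (head at position 3)
Step 4: δ(odd, 0) = (odd, 0, R)  ⊢  0100[odd]1 (head at position 4)

Final answer: [even]01001 ⊢ 0[even]1001 ⊢ 01[odd]001 ⊢ 010[odd]01 ⊢ 0100[odd]1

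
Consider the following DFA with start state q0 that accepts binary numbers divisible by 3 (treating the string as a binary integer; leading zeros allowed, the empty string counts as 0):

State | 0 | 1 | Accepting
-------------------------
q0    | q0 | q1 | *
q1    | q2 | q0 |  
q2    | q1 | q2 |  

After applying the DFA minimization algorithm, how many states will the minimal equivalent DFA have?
All 3 states are reachable from q0, so none can be removed as unreachable.
Table-filling: first mark every (accepting, non-accepting) pair as distinguishable (accepting: {q0}; non-accepting: {q1, q2}).
Round 1: (q1, q2) on '1' go to q0 and q2, already distinguishable → mark.
Every pair of states is distinguishable, so the DFA is already minimal.
Equivalence classes: {q0}, {q1}, {q2} → 3 states.

Final answer: 3 states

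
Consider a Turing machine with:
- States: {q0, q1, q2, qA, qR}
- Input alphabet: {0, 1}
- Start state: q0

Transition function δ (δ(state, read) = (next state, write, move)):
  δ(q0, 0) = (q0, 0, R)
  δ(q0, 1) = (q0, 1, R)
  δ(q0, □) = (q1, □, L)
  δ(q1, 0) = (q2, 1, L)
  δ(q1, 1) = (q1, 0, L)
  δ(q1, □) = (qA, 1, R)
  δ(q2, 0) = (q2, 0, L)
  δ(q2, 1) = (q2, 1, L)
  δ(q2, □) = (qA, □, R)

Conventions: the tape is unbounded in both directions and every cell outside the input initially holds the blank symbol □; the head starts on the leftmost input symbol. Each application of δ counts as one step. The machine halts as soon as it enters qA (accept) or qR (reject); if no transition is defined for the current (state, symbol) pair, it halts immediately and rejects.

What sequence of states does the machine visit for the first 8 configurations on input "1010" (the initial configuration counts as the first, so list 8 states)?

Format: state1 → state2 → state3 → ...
Step 0: [q0]1010 (head at position 0)
Step 1: δ(q0, 1) = (q0, 1, R)  ⊢  1[q0]010 (head at position 1)
Step 2: δ(q0, 0) = (q0, 0, R)  ⊢  10[q0]10 (head at position 2)
Step 3: δ(q0, 1) = (q0, 1, R)  ⊢  101[q0]0 (head at position 3)
Step 4: δ(q0, 0) = (q0, 0, R)  ⊢  1010[q0]□ (head at position 4)
Step 5: δ(q0, □) = (q1, □, L)  ⊢  101[q1]0□ (head at position 3)
Step 6: δ(q1, 0) = (q2, 1, L)  ⊢  10[q2]11□ (head at position 2)
Step 7: δ(q2, 1) = (q2, 1, L)  ⊢  1[q2]011□ (head at position 1)
Reading off the states of these 8 configurations: q0 → q0 → q0 → q0 → q0 → q1 → q2 → q2

Final answer: q0 → q0 → q0 → q0 → q0 → q1 → q2 → q2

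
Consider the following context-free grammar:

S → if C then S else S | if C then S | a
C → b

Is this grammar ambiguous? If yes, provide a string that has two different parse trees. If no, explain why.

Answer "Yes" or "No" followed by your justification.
The 'dangling else' can attach to either if. Two leftmost derivations of  if b then if b then a else a:
  (1) S ⇒ if C then S else S ⇒ if b then S else S ⇒ if b then if C then S else S ⇒ if b then if b then S else S ⇒ if b then if b then a else S ⇒ if b then if b then a else a   (else belongs to the outer if)
  (2) S ⇒ if C then S ⇒ if b then S ⇒ if b then if C then S else S ⇒ if b then if b then S else S ⇒ if b then if b then a else S ⇒ if b then if b then a else a   (else belongs to the inner if)
Two distinct parse trees for the same string, so the grammar is ambiguous.

Final answer: Yes - the string 'if b then if b then a else a' has two distinct leftmost derivations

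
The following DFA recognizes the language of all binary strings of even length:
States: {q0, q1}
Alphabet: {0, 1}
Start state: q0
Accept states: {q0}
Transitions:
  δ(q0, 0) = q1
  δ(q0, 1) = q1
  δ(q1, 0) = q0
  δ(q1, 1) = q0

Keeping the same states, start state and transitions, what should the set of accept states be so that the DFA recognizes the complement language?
The DFA is complete (every state has a transition on every symbol), so the complement
is recognized by the same DFA with accepting and non-accepting states swapped.
Original accept states: {q0}
Complement accept states = All states - Original accept states
= {q0, q1} - {q0}
= {q1}
Complement language: strings of ODD length

Final answer: {q1}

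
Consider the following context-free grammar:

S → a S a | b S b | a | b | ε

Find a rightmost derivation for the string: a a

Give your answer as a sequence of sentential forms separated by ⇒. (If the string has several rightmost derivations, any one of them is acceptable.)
Start with S.
Step 1: the rightmost non-terminal is S; apply S → a S a:  a S a
Step 2: the rightmost non-terminal is S; apply S → ε:  a a

Final answer: S ⇒ a S a ⇒ a a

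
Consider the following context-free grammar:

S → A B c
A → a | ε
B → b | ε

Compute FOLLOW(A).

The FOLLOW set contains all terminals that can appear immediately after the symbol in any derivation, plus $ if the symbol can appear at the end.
A occurs in S → A B c followed by B c. Add FIRST(B) minus ε = {b}; B is nullable (B → ε), so what follows B can also follow A: the terminal c. FOLLOW(A) = {b, c}.

Final answer: {b, c}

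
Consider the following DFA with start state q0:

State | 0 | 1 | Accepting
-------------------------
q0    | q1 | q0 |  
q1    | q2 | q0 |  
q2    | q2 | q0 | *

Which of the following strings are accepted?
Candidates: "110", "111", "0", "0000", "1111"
"110": q0 → q0 → q0 → q1; q1 is not accepting → rejected
"111": q0 → q0 → q0 → q0; q0 is not accepting → rejected
"0": q0 → q1; q1 is not accepting → rejected
"0000": q0 → q1 → q2 → q2 → q2; q2 is accepting → accepted
"1111": q0 → q0 → q0 → q0 → q0; q0 is not accepting → rejected

Final answer: "0000"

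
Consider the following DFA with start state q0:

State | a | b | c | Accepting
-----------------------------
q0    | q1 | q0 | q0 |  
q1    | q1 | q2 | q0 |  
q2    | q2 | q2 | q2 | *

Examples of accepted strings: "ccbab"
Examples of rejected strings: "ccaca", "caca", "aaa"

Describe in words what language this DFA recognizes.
strings over {a,b,c} containing 'ab' as substring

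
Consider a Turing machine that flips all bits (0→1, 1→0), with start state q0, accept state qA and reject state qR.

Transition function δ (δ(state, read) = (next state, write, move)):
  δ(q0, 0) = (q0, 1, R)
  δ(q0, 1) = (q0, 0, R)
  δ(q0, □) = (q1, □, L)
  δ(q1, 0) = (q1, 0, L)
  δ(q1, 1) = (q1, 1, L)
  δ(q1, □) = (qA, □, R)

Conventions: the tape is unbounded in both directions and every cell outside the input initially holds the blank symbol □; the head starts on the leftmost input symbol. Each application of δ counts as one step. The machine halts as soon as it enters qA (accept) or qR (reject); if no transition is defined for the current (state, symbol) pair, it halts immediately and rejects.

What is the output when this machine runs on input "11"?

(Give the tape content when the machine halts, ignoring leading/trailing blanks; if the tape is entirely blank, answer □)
Step 0: [q0]11 (head at position 0)
Step 1: δ(q0, 1) = (q0, 0, R)  ⊢  0[q0]1 (head at position 1)
Step 2: δ(q0, 1) = (q0, 0, R)  ⊢  00[q0]□ (head at position 2)
Step 3: δ(q0, □) = (q1, □, L)  ⊢  0[q1]0□ (head at position 1)
Step 4: δ(q1, 0) = (q1, 0, L)  ⊢  [q1]00□ (head at position 0)
Step 5: δ(q1, 0) = (q1, 0, L)  ⊢  [q1]□00□ (head at position -1)
Step 6: δ(q1, □) = (qA, □, R)  ⊢  □[qA]00□ (head at position 0)
The machine is in qA, so it halts and accepts.
Tape content when halted (ignoring surrounding blanks): 00

Final answer: Output: 00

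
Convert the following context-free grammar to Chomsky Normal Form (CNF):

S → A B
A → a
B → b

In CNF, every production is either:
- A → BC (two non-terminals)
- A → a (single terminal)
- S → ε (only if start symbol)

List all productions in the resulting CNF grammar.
The grammar has no ε-productions or unit productions to eliminate.
S → A B is already in CNF (two non-terminals) – keep it.
A → a is already in CNF (single terminal) – keep it.
B → b is already in CNF (single terminal) – keep it.
Resulting CNF grammar (3 productions): A → a; B → b; S → A B

Final answer: A → a; B → b; S → A B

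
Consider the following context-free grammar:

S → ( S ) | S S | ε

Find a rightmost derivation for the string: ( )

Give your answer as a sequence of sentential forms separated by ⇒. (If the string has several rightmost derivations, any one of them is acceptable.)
Start with S.
Step 1: the rightmost non-terminal is S; apply S → ( S ):  ( S )
Step 2: the rightmost non-terminal is S; apply S → ε:  ( )

Final answer: S ⇒ ( S ) ⇒ ( )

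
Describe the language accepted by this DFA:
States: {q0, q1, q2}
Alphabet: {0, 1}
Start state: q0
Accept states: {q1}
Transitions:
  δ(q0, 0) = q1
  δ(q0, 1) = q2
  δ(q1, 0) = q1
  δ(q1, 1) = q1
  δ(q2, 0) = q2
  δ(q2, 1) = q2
Analyzing the DFA structure:
Start state: q0
Accept states: {q1}
Interpreting what each state remembers (checking against the transitions):
  q0: nothing has been read yet
  q1: the first symbol was 0
  q2: the first symbol was 1 (trap state)
  δ(q0, 0): in q0 (nothing has been read yet), after reading 0 we have: the first symbol was 0 → q1
  δ(q0, 1): in q0 (nothing has been read yet), after reading 1 we have: the first symbol was 1 (trap state) → q2
  δ(q1, 0): in q1 (the first symbol was 0), after reading 0 we have: the first symbol was 0 → q1
  δ(q1, 1): in q1 (the first symbol was 0), after reading 1 we have: the first symbol was 0 → q1
  δ(q2, 0): in q2 (the first symbol was 1 (trap state)), after reading 0 we have: the first symbol was 1 (trap state) → q2
  δ(q2, 1): in q2 (the first symbol was 1 (trap state)), after reading 1 we have: the first symbol was 1 (trap state) → q2
A string is accepted iff it ends in {q1}, i.e. the first symbol was 0.
Language: All binary strings starting with 0

Final answer: All binary strings starting with 0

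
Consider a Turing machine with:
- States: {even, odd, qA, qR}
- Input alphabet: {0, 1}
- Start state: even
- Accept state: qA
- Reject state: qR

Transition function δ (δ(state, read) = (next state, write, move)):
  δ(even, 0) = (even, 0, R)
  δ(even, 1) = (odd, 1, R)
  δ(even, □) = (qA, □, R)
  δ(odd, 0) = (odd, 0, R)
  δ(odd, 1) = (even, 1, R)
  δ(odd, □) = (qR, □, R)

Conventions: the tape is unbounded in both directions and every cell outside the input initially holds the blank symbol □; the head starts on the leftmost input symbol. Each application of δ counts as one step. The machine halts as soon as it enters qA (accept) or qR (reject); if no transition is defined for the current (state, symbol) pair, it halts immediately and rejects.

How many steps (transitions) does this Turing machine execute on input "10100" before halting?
Step 0: [even]10100 (head at position 0)
Step 1: δ(even, 1) = (odd, 1, R)  ⊢  1[odd]0100 (head at position 1)
Step 2: δ(odd, 0) = (odd, 0, R)  ⊢  10[odd]100 (head at position 2)
Step 3: δ(odd, 1) = (even, 1, R)  ⊢  101[even]00 (head at position 3)
Step 4: δ(even, 0) = (even, 0, R)  ⊢  1010[even]0 (head at position 4)
Step 5: δ(even, 0) = (even, 0, R)  ⊢  10100[even]□ (head at position 5)
Step 6: δ(even, □) = (qA, □, R)  ⊢  10100□[qA]□ (head at position 6)
The machine is in qA, so it halts and accepts.
Number of transitions executed: 6.

Final answer: 6 steps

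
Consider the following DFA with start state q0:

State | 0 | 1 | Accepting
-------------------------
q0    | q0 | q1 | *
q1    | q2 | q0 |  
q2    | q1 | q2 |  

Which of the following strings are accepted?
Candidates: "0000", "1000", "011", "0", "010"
"0000": q0 → q0 → q0 → q0 → q0; q0 is accepting → accepted
"1000": q0 → q1 → q2 → q1 → q2; q2 is not accepting → rejected
"011": q0 → q0 → q1 → q0; q0 is accepting → accepted
"0": q0 → q0; q0 is accepting → accepted
"010": q0 → q0 → q1 → q2; q2 is not accepting → rejected

Final answer: "0000", "011", "0"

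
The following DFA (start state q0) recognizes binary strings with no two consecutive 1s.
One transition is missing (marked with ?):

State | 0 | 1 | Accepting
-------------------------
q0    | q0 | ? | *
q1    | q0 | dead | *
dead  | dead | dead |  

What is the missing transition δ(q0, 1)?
q1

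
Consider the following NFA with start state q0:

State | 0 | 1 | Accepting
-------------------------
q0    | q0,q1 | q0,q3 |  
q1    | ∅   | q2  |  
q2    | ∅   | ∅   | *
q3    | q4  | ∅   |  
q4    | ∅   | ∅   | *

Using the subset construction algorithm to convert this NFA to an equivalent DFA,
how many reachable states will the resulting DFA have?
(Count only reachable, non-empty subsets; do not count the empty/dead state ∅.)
Start subset: {q0}
{q0}: on 0 → {q0, q1}, on 1 → {q0, q3}
{q0, q1}: on 0 → {q0, q1}, on 1 → {q0, q2, q3}
{q0, q3}: on 0 → {q0, q1, q4}, on 1 → {q0, q3}
{q0, q2, q3}: on 0 → {q0, q1, q4}, on 1 → {q0, q3}
{q0, q1, q4}: on 0 → {q0, q1}, on 1 → {q0, q2, q3}
Reachable non-empty subsets: {q0}, {q0, q1}, {q0, q3}, {q0, q2, q3}, {q0, q1, q4} — 5 in total.

Final answer: 5 states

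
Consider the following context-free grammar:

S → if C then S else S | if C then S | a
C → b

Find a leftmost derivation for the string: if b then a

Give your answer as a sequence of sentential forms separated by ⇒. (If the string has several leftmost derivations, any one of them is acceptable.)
Start with S.
Step 1: the leftmost non-terminal is S; apply S → if C then S:  if C then S
Step 2: the leftmost non-terminal is C; apply C → b:  if b then S
Step 3: the leftmost non-terminal is S; apply S → a:  if b then a

Final answer: S ⇒ if C then S ⇒ if b then S ⇒ if b then a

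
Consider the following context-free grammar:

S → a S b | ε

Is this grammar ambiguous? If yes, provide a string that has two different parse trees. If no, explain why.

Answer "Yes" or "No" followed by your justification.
At every step exactly one production applies: if the remaining string to generate is non-empty it starts with a and ends with b, forcing S → a S b; if it is empty, S → ε is forced. Hence each string a^n b^n has exactly one derivation (S → a S b applied n times, then S → ε) and one parse tree.

Final answer: No - the grammar is unambiguous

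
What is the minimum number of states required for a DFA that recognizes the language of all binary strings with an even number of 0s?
Language: binary strings with an even number of 0s
Lower bound (Myhill–Nerode): the prefixes ε, 0 are pairwise distinguishable:
  ε vs 0: suffix ε distinguishes them (ε has zero 0s (accepted), 0 has one 0 (rejected))
So any DFA needs at least 2 states.
Upper bound: a DFA with 2 states exists (one state per class above).
Minimum states: 2

Final answer: 2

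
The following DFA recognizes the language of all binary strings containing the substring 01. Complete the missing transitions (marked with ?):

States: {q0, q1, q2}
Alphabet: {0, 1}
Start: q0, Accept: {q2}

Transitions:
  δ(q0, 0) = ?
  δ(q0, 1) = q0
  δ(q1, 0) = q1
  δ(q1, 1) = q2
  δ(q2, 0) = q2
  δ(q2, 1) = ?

What each state remembers (consistent with the given transitions and accept states):
  q0: 01 not seen yet and the last symbol was not 0
  q1: 01 not seen yet and the last symbol was 0
  q2: the substring 01 has already been seen
Filling in the missing entries:
  δ(q0, 0): in q0 (01 not seen yet and the last symbol was not 0), after reading 0 we have: 01 not seen yet and the last symbol was 0 → q1
  δ(q2, 1): in q2 (the substring 01 has already been seen), after reading 1 we have: the substring 01 has already been seen → q2

Final answer: δ(q0, 0) = q1; δ(q2, 1) = q2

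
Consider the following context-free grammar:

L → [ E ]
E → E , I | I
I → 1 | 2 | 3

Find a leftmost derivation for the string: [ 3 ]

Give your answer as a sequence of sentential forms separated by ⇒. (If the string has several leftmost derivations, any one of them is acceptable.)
Start with L.
Step 1: the leftmost non-terminal is L; apply L → [ E ]:  [ E ]
Step 2: the leftmost non-terminal is E; apply E → I:  [ I ]
Step 3: the leftmost non-terminal is I; apply I → 3:  [ 3 ]

Final answer: L ⇒ [ E ] ⇒ [ I ] ⇒ [ 3 ]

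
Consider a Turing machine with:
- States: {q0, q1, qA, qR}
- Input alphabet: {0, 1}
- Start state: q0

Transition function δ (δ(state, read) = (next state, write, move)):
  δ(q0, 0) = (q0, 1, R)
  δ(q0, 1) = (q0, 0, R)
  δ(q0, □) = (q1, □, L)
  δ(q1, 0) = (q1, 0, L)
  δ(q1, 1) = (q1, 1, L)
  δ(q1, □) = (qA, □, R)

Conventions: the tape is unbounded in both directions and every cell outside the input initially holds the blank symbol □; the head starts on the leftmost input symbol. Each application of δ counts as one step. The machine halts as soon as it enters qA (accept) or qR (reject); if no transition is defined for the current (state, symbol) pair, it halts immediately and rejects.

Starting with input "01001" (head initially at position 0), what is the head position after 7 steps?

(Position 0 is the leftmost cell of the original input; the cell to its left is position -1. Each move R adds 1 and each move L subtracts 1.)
Step 0: [q0]01001 (head at position 0)
Step 1: δ(q0, 0) = (q0, 1, R)  ⊢  1[q0]1001 (head at position 1)
Step 2: δ(q0, 1) = (q0, 0, R)  ⊢  10[q0]001 (head at position 2)
Step 3: δ(q0, 0) = (q0, 1, R)  ⊢  101[q0]01 (head at position 3)
Step 4: δ(q0, 0) = (q0, 1, R)  ⊢  1011[q0]1 (head at position 4)
Step 5: δ(q0, 1) = (q0, 0, R)  ⊢  10110[q0]□ (head at position 5)
Step 6: δ(q0, □) = (q1, □, L)  ⊢  1011[q1]0□ (head at position 4)
Step 7: δ(q1, 0) = (q1, 0, L)  ⊢  101[q1]10□ (head at position 3)
Head position after 7 steps: 3

Final answer: Position 3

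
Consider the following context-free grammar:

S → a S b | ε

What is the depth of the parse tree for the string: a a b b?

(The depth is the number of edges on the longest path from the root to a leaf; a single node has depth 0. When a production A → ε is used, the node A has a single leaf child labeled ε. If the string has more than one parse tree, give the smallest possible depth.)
The only parse tree applies S → a S b 2 times (once per matching a…b pair) and then S → ε.
The S nodes sit at depths 0, 1, …, 2; the innermost S (depth 2) has the single child ε at depth 3.
The terminal leaves a, b are at depths 1..2, so the longest root-to-leaf path is S → S → … → S → ε with 3 edges.
Depth = 3.

Final answer: 3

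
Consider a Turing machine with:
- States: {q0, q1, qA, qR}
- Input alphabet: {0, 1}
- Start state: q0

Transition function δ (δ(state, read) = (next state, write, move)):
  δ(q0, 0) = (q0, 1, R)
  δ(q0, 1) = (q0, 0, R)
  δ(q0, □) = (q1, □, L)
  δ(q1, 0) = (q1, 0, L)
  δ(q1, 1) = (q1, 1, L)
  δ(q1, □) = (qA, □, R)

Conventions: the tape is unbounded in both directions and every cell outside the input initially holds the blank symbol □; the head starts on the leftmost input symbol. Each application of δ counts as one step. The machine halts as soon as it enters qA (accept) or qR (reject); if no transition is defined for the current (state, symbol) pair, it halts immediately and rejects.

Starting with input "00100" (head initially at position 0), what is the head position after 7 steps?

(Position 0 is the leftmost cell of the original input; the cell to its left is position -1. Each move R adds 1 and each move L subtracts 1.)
Step 0: [q0]00100 (head at position 0)
Step 1: δ(q0, 0) = (q0, 1, R)  ⊢  1[q0]0100 (head at position 1)
Step 2: δ(q0, 0) = (q0, 1, R)  ⊢  11[q0]100 (head at position 2)
Step 3: δ(q0, 1) = (q0, 0, R)  ⊢  110[q0]00 (head at position 3)
Step 4: δ(q0, 0) = (q0, 1, R)  ⊢  1101[q0]0 (head at position 4)
Step 5: δ(q0, 0) = (q0, 1, R)  ⊢  11011[q0]□ (head at position 5)
Step 6: δ(q0, □) = (q1, □, L)  ⊢  1101[q1]1□ (head at position 4)
Step 7: δ(q1, 1) = (q1, 1, L)  ⊢  110[q1]11□ (head at position 3)
Head position after 7 steps: 3

Final answer: Position 3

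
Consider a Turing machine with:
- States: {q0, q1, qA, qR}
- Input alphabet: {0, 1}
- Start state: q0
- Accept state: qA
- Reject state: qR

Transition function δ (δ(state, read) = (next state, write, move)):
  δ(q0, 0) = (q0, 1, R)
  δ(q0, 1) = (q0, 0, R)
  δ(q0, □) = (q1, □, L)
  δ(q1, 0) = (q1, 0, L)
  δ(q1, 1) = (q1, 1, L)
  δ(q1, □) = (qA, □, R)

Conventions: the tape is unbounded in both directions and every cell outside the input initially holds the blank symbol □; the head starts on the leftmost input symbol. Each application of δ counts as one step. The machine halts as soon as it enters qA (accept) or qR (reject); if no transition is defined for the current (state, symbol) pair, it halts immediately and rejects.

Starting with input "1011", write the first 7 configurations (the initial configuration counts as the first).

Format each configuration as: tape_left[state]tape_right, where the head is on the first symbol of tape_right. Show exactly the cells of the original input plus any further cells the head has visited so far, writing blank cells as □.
Step 0: [q0]1011 (head at position 0)
Step 1: δ(q0, 1) = (q0, 0, R)  ⊢  0[q0]011 (head at position 1)
Step 2: δ(q0, 0) = (q0, 1, R)  ⊢  01[q0]11 (head at position 2)
Step 3: δ(q0, 1) = (q0, 0, R)  ⊢  010[q0]1 (head at position 3)
Step 4: δ(q0, 1) = (q0, 0, R)  ⊢  0100[q0]□ (head at position 4)
Step 5: δ(q0, □) = (q1, □, L)  ⊢  010[q1]0□ (head at position 3)
Step 6: δ(q1, 0) = (q1, 0, L)  ⊢  01[q1]00□ (head at position 2)

Final answer: [q0]1011 ⊢ 0[q0]011 ⊢ 01[q0]11 ⊢ 010[q0]1 ⊢ 0100[q0]□ ⊢ 010[q1]0□ ⊢ 01[q1]00□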